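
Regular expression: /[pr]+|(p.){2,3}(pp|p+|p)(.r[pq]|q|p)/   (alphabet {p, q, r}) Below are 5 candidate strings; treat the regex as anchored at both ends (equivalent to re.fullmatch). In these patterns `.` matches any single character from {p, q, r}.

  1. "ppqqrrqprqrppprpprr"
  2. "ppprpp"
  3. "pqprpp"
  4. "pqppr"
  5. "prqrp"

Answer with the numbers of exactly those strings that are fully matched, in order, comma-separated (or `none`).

1 → no match
2 → match
3 → match
4 → no match
5 → no match

2, 3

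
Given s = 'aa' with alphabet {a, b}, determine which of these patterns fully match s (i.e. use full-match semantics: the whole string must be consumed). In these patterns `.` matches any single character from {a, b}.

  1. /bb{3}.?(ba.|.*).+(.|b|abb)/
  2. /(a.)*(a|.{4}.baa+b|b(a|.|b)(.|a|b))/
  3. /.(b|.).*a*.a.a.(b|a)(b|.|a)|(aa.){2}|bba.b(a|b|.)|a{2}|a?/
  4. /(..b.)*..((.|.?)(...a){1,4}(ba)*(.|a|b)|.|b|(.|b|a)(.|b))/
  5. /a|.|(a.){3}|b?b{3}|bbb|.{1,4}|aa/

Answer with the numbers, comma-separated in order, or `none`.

3, 5

1 → no match — must start with 'bb'
2 → no match
3 → match
4 → no match
5 → match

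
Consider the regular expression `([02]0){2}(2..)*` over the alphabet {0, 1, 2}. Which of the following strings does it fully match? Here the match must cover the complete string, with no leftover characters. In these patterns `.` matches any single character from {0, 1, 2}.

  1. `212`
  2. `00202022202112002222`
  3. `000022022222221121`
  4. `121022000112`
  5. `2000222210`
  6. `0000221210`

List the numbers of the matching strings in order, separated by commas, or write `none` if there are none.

5, 6

1 → no match
2 → no match
3 → no match
4 → no match
5 → match
6 → match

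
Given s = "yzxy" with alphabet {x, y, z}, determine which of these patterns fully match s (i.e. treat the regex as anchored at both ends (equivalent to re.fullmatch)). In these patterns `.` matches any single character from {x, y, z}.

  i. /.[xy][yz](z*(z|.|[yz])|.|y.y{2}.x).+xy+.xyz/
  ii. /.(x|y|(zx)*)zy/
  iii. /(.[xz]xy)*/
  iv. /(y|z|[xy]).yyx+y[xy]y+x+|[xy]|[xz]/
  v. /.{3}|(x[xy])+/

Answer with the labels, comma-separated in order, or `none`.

iii

i → no match — must end with "xyz"
ii → no match — must end with "zy"
iii → match
iv → no match
v → no match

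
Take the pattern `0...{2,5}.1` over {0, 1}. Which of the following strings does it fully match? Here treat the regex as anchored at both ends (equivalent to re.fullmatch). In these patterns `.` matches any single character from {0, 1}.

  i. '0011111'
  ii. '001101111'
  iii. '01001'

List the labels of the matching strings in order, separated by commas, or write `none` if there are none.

i, ii

i → match
ii → match
iii → no match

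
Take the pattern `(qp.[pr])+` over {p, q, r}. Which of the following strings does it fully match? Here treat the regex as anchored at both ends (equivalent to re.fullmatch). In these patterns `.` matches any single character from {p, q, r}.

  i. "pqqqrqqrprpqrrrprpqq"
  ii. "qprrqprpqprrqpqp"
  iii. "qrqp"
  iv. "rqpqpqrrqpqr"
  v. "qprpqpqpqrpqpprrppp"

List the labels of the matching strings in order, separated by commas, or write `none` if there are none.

i → no match — must start with "qp"
ii → match
iii → no match — must start with "qp"
iv → no match — must start with "qp"
v → no match

ii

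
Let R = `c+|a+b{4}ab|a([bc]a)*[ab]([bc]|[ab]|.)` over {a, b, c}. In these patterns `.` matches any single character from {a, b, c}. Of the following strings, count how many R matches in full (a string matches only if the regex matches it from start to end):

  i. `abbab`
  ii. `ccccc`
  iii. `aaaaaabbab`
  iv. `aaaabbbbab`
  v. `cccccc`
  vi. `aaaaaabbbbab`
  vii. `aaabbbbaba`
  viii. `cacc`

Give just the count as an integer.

i → no match
ii → match
iii → no match
iv → match
v → match
vi → match
vii → no match
viii → no match
Total matched: 4

4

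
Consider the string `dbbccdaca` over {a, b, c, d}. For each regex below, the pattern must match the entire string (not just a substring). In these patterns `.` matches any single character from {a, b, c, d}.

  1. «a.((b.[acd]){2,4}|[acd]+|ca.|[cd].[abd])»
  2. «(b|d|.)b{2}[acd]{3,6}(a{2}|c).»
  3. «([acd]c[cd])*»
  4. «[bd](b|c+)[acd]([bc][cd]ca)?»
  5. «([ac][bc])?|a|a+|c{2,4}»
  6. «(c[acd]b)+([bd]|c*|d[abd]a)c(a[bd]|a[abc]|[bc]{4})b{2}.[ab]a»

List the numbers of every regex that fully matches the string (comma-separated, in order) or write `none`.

1 → no match — must start with `a`
2 → match
3 → no match
4 → no match
5 → no match
6 → no match — must start with `c`

2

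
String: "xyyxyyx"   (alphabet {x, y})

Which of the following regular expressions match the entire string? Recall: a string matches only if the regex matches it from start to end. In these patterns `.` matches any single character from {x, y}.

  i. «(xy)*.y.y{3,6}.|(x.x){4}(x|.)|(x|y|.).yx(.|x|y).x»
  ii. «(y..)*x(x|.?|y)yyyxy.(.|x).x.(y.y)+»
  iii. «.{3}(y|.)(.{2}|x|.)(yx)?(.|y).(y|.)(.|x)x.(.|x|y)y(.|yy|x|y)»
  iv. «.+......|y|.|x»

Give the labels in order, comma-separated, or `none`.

i → match
ii → no match — must end with "y"
iii → no match
iv → match

i, iv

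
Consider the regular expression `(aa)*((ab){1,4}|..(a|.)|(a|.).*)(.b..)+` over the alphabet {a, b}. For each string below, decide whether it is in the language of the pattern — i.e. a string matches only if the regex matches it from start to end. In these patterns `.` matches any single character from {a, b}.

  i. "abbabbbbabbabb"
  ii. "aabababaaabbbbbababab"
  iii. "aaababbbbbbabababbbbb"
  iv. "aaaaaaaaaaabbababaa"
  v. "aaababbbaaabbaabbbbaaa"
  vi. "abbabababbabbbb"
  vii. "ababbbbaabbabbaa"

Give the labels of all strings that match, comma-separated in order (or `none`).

i → no match
ii → match
iii → match
iv → match
v → no match
vi → match
vii → match

ii, iii, iv, vi, vii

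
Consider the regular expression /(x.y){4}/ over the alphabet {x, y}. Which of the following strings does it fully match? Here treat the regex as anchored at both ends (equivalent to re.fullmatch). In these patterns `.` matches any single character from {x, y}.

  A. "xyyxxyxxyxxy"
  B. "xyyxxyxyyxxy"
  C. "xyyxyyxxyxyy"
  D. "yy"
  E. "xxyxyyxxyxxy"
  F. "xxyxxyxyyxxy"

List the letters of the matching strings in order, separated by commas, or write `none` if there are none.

A → match
B → match
C → match
D → no match — must start with "x"
E → match
F → match

A, B, C, E, F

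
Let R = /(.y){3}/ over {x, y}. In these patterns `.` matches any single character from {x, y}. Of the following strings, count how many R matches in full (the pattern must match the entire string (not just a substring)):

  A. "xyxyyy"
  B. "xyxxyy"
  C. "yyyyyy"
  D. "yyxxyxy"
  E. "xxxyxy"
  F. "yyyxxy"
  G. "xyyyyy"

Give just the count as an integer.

A → match
B → no match
C → match
D → no match
E → no match
F → no match
G → match
Total matched: 3

3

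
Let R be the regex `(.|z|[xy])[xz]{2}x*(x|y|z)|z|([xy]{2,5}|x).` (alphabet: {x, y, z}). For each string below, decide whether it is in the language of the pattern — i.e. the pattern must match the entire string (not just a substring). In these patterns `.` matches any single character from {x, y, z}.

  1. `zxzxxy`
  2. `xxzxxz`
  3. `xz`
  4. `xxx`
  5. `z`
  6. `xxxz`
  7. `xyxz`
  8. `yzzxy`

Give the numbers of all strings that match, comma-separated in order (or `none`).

1, 2, 3, 4, 5, 6, 7, 8

1 → match
2 → match
3 → match
4 → match
5 → match
6 → match
7 → match
8 → match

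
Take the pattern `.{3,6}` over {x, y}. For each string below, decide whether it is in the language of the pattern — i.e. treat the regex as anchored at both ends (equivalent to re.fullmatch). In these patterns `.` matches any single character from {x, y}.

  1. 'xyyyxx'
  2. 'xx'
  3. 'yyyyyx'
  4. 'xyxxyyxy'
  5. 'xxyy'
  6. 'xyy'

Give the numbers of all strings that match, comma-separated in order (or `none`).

1, 3, 5, 6

1 → match
2 → no match
3 → match
4 → no match
5 → match
6 → match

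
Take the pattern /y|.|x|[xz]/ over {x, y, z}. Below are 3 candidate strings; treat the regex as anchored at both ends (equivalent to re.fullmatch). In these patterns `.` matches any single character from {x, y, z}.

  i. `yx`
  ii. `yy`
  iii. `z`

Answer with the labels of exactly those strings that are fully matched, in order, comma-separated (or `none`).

iii

i → no match
ii → no match
iii → match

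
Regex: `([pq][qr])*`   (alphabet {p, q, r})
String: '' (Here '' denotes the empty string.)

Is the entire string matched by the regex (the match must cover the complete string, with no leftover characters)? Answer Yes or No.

Yes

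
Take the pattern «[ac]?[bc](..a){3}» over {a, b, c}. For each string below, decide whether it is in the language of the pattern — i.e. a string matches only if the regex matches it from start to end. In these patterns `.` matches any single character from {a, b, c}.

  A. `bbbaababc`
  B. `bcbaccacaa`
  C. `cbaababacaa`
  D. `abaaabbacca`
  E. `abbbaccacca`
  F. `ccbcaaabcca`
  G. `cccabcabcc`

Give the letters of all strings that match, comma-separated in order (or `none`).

A → no match — must end with `a`
B → match
C → no match
D → match
E → match
F → no match
G → no match — must end with `a`

B, D, E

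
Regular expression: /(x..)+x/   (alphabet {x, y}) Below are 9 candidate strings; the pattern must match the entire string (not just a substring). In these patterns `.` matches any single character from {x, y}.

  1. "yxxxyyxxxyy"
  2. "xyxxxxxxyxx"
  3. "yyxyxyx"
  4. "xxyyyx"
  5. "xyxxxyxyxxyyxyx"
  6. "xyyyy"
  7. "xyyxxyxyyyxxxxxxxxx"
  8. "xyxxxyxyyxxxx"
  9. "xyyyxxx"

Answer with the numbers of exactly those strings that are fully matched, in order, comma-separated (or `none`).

8

1 → no match — must start with "x"
2 → no match
3 → no match — must start with "x"
4 → no match
5 → no match
6 → no match — must end with "x"
7 → no match
8 → match
9 → no match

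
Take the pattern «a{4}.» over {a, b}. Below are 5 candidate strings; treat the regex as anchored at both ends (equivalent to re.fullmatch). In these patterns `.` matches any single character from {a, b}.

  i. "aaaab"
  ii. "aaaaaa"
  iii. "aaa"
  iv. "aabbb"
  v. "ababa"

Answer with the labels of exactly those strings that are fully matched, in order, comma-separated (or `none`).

i → match
ii → no match
iii → no match
iv → no match
v → no match

i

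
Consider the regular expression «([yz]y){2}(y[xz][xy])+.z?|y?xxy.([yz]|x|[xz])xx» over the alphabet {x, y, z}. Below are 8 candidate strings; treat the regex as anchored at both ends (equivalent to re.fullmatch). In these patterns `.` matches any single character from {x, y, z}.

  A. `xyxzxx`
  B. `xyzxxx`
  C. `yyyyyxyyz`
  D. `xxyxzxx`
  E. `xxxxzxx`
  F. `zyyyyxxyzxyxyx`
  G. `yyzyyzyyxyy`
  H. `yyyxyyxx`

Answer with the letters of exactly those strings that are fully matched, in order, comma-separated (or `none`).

C, D, F, G

A → no match
B → no match
C → match
D → match
E → no match
F → match
G → match
H → no match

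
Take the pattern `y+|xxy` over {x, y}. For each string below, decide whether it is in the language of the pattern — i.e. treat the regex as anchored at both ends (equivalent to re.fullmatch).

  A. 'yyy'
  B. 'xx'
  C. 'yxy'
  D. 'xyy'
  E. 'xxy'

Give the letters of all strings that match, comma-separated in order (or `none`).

A. 'yyy' → match
B. 'xx' → no match
C. 'yxy' → no match
D. 'xyy' → no match
E. 'xxy' → match

A, E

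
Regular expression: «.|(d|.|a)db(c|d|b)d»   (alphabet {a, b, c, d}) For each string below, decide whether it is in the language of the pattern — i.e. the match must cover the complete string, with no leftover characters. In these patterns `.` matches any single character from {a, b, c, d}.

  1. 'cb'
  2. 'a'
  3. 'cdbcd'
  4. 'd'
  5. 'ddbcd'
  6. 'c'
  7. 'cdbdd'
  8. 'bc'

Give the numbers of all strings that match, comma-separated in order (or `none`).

1 → no match
2 → match
3 → match
4 → match
5 → match
6 → match
7 → match
8 → no match

2, 3, 4, 5, 6, 7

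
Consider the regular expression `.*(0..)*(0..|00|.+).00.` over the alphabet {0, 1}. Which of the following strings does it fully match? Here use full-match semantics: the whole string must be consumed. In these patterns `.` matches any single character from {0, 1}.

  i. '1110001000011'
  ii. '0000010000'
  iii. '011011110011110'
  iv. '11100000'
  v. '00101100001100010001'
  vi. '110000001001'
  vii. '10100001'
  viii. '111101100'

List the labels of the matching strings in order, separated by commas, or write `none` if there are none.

i → no match
ii. '0000010000' → match
iii → no match
iv. '11100000' → match
v → match
vi. '110000001001' → match
vii. '10100001' → match
viii. '111101100' → no match

ii, iv, v, vi, vii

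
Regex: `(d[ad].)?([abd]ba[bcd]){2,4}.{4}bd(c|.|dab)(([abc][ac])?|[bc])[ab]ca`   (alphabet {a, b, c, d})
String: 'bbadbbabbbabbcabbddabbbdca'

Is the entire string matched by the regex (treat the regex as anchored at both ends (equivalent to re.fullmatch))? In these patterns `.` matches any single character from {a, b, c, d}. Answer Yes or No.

No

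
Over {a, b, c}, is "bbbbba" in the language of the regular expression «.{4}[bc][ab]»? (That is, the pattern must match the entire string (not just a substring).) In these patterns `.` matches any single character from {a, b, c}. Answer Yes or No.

Yes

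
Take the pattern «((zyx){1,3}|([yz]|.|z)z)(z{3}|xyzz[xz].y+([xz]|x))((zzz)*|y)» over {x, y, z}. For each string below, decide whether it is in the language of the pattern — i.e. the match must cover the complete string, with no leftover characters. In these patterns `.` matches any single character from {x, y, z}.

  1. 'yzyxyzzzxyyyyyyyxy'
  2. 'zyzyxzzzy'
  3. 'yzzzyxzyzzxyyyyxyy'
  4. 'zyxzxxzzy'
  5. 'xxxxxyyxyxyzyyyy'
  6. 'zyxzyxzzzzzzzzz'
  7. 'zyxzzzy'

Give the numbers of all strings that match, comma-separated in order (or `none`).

6, 7

1 → no match
2 → no match
3 → no match
4 → no match
5 → no match
6 → match
7 → match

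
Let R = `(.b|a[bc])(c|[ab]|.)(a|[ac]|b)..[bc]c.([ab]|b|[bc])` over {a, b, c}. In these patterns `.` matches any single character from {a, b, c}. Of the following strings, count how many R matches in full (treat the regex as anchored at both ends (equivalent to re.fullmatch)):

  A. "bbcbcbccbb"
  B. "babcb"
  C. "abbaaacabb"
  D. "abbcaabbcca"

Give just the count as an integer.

A. "bbcbcbccbb" → match
B. "babcb" → no match
C. "abbaaacabb" → no match
D. "abbcaabbcca" → no match
Total matched: 1

1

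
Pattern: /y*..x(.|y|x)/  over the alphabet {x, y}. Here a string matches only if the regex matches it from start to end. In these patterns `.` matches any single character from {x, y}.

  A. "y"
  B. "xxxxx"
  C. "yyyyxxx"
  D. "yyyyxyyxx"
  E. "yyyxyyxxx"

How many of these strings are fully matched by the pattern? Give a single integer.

1

A → no match
B → no match
C → match
D → no match
E → no match
Total matched: 1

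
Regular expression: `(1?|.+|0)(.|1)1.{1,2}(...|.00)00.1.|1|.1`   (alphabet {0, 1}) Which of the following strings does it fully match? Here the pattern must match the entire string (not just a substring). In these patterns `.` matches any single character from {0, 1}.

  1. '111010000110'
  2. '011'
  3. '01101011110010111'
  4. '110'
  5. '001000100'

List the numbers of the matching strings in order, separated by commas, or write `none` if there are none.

1 → match
2 → no match
3 → no match
4 → no match
5 → no match

1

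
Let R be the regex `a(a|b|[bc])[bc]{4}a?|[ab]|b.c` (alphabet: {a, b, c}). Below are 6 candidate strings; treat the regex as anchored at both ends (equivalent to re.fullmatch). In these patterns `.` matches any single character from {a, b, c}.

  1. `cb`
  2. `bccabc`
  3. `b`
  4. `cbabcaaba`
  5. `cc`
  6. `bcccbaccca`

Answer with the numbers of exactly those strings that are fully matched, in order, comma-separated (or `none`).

1 → no match
2 → no match
3 → match
4 → no match
5 → no match
6 → no match

3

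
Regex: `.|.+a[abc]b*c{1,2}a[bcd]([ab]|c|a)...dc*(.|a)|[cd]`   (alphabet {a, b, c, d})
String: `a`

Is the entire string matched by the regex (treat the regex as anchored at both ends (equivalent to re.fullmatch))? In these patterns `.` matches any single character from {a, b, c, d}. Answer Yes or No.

Yes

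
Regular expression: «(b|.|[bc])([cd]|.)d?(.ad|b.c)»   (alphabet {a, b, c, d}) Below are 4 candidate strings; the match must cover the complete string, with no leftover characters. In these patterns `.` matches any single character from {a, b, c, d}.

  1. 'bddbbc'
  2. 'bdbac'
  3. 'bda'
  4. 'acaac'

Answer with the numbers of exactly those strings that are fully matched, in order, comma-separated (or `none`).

1, 2

1 → match
2 → match
3 → no match
4 → no match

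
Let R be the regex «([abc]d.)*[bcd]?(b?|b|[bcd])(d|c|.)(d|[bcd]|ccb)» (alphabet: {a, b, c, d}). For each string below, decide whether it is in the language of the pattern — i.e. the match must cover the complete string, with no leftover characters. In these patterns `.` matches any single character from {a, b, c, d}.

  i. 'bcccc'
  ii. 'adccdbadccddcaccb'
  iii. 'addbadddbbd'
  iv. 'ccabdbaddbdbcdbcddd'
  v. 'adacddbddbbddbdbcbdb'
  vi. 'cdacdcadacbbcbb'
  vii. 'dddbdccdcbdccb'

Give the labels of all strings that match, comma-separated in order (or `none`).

i → no match
ii → match
iii → no match
iv → no match
v → no match
vi → no match
vii → no match

ii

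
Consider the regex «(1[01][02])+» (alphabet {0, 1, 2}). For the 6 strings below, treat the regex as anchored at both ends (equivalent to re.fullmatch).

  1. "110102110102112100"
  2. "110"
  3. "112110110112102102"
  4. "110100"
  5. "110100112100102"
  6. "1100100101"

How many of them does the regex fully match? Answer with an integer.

1 → match
2 → match
3 → match
4 → match
5 → match
6 → no match
Total matched: 5

5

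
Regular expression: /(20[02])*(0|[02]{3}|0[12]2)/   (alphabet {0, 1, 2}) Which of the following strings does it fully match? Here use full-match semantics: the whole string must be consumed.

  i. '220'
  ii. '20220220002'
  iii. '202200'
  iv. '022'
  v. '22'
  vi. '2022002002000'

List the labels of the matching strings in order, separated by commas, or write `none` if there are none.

i, iii, iv, vi

i. '220' → match
ii. '20220220002' → no match
iii. '202200' → match
iv. '022' → match
v. '22' → no match
vi → match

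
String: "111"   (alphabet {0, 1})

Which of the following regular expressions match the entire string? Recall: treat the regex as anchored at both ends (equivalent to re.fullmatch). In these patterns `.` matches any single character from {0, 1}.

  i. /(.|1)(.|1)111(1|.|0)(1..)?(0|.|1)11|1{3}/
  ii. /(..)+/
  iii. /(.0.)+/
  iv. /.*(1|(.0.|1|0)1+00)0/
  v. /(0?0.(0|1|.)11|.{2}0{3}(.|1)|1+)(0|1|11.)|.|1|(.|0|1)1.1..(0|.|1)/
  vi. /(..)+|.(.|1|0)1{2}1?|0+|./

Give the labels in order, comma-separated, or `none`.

i → match
ii → no match
iii → no match
iv → no match — must end with "0"
v → match
vi → no match

i, v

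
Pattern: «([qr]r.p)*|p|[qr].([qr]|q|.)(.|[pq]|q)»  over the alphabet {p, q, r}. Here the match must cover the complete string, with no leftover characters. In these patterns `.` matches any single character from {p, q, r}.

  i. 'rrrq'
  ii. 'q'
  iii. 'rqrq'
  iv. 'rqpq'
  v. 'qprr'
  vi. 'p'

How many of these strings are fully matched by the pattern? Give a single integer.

5

i → match
ii → no match
iii → match
iv → match
v → match
vi → match
Total matched: 5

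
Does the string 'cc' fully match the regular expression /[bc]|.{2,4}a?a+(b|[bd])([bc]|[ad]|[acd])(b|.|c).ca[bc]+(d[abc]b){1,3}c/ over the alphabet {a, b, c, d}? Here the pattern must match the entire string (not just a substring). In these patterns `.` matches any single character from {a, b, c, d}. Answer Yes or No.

No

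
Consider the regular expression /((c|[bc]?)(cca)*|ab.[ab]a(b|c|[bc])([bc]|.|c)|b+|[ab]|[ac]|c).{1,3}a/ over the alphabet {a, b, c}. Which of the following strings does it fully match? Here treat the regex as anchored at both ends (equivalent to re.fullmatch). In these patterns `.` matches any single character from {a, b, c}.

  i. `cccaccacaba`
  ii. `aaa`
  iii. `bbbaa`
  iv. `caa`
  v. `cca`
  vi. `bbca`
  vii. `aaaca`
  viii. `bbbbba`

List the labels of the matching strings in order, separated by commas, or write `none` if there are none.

i, ii, iii, iv, v, vi, vii, viii

i → match
ii → match
iii → match
iv → match
v → match
vi → match
vii → match
viii → match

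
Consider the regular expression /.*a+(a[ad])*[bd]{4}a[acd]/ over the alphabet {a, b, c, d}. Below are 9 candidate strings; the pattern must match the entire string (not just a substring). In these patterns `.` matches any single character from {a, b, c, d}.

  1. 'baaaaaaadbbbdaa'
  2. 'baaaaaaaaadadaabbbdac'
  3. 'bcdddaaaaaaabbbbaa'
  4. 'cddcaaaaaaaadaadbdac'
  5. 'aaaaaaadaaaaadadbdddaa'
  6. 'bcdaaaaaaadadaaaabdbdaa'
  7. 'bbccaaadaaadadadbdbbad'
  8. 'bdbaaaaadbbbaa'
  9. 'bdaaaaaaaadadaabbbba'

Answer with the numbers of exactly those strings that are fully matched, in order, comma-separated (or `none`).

1 → match
2 → match
3 → match
4 → no match
5 → match
6 → match
7 → match
8 → match
9 → no match

1, 2, 3, 5, 6, 7, 8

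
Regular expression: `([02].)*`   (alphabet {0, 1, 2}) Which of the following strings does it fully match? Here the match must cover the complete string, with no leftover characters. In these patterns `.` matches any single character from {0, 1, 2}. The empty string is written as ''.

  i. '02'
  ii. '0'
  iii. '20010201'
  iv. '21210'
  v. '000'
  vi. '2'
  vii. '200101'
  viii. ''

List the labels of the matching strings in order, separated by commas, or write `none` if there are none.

i → match
ii → no match
iii → match
iv → no match
v → no match
vi → no match
vii → match
viii → match

i, iii, vii, viii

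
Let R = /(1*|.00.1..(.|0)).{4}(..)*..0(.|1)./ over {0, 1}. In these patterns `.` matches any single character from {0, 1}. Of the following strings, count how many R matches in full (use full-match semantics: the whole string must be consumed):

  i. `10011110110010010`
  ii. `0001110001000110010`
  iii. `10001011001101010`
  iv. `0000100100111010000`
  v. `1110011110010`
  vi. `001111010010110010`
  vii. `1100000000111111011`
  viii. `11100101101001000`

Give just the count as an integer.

i → match
ii → match
iii → match
iv → match
v → match
vi → no match
vii → match
viii → match
Total matched: 7

7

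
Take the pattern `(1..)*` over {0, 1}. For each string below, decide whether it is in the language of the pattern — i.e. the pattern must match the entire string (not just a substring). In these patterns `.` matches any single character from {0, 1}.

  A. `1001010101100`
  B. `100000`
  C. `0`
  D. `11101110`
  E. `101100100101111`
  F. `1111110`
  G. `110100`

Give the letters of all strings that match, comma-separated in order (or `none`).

E, G

A → no match
B → no match
C → no match
D → no match
E → match
F → no match
G → match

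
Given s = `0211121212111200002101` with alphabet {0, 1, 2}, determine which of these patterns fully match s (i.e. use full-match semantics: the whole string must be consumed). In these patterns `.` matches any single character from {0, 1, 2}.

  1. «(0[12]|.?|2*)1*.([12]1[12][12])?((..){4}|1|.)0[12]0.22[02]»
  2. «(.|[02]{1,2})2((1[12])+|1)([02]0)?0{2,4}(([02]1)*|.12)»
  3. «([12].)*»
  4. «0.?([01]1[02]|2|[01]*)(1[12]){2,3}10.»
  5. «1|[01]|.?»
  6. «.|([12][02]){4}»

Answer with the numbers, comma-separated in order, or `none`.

2

1 → no match
2 → match
3 → no match
4 → no match
5 → no match
6 → no match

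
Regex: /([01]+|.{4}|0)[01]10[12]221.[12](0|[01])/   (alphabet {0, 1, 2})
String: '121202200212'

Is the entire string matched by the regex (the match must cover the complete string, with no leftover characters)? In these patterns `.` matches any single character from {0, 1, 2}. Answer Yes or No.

No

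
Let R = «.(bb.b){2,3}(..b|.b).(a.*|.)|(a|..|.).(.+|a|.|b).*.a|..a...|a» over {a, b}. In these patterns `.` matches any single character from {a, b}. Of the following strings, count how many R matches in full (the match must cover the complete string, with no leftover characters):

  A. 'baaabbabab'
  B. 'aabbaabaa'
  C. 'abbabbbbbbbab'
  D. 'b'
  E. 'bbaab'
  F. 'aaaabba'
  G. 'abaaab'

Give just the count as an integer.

A. 'baaabbabab' → no match
B. 'aabbaabaa' → match
C → match
D. 'b' → no match
E. 'bbaab' → no match
F. 'aaaabba' → match
G. 'abaaab' → match
Total matched: 4

4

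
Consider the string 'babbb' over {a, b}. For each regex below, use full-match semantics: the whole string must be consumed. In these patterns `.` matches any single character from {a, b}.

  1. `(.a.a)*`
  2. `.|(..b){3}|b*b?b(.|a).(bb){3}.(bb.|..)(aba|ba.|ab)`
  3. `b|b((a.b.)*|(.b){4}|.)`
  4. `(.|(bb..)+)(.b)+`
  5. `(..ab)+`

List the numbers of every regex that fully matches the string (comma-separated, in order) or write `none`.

3, 4

1 → no match
2 → no match
3 → match
4 → match
5 → no match — must end with 'ab'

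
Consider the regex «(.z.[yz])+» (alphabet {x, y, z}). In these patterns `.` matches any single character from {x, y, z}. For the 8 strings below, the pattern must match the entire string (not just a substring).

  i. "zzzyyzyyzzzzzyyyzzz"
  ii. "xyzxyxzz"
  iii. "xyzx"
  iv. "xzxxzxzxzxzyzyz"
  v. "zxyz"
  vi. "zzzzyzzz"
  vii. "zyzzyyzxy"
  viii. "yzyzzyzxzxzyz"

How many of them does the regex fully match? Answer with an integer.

i → no match
ii → no match
iii → no match
iv → no match
v → no match
vi → match
vii → no match
viii → no match
Total matched: 1

1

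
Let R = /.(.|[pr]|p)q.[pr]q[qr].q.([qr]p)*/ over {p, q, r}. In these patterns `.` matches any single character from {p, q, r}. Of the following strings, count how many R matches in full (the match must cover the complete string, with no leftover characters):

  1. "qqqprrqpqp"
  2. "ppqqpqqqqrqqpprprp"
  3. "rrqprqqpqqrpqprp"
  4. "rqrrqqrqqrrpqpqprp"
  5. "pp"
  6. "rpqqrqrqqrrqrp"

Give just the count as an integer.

1 → no match
2 → no match
3 → match
4 → no match
5 → no match
6 → no match
Total matched: 1

1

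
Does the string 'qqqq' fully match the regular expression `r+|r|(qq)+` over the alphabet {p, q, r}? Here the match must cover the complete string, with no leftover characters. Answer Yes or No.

Yes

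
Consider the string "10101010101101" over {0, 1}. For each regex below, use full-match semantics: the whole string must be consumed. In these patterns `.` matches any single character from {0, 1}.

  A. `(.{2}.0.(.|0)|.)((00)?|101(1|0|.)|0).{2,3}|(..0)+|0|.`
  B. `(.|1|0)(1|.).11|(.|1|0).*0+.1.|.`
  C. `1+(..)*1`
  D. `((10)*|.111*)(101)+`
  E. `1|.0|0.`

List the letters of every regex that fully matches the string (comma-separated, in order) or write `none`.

C, D

A → no match
B → no match
C → match
D → match
E → no match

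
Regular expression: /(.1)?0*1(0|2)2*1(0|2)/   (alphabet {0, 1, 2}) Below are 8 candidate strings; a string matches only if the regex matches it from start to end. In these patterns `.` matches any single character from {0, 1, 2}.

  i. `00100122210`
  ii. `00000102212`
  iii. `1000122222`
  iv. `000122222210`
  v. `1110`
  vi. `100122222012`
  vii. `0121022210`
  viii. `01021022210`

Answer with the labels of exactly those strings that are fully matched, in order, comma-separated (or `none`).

i → no match
ii → match
iii → no match
iv → match
v → no match
vi → no match
vii → no match
viii → no match

ii, iv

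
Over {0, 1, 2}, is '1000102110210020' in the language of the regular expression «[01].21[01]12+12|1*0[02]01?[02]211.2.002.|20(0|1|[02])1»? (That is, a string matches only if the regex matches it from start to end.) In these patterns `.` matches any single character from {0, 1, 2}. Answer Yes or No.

Yes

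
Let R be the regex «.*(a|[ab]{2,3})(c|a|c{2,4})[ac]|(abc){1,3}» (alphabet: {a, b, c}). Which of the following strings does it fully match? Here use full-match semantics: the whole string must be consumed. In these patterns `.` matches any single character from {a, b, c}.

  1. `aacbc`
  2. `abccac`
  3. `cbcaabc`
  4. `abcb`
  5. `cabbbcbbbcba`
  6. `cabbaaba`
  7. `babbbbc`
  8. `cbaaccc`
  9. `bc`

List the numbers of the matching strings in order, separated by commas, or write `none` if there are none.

1 → no match
2 → no match
3 → no match
4 → no match
5 → no match
6 → no match
7 → no match
8 → match
9 → no match

8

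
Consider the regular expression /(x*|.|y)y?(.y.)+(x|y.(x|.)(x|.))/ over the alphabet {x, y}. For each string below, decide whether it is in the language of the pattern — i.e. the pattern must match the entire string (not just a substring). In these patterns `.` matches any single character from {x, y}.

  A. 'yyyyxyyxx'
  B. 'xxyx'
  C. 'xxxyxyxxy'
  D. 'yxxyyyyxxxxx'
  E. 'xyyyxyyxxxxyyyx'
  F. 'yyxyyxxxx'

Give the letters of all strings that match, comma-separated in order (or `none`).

A, C

A → match
B → no match
C → match
D → no match
E → no match
F → no match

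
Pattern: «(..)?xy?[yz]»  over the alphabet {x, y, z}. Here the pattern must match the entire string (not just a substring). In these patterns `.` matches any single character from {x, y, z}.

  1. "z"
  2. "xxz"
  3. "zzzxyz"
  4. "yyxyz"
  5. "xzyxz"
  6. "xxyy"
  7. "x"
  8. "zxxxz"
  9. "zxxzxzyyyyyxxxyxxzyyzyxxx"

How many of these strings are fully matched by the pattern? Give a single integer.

1 → no match
2 → no match
3 → no match
4 → match
5 → no match
6 → no match
7 → no match
8 → no match
9 → no match
Total matched: 1

1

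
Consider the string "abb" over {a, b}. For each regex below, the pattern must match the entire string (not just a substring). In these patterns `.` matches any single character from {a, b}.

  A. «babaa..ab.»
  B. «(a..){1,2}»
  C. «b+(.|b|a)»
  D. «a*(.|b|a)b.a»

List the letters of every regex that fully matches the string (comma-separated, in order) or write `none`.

A → no match — must start with "babaa"
B → match
C → no match — must start with "b"
D → no match — must end with "a"

B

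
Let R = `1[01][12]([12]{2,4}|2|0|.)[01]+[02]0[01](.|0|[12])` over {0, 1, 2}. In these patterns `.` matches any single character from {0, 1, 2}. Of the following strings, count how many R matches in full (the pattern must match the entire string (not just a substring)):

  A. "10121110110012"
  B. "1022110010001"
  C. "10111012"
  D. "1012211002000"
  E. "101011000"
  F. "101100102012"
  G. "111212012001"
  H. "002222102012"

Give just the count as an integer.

A → match
B → match
C → no match
D → match
E → no match
F → match
G → match
H → no match — must start with "1"
Total matched: 5

5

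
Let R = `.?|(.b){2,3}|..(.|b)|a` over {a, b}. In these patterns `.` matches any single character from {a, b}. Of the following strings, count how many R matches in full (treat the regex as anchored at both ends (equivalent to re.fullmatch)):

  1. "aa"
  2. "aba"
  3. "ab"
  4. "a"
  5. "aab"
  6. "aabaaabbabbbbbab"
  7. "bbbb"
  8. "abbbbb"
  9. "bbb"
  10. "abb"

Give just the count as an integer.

7

1 → no match
2 → match
3 → no match
4 → match
5 → match
6 → no match
7 → match
8 → match
9 → match
10 → match
Total matched: 7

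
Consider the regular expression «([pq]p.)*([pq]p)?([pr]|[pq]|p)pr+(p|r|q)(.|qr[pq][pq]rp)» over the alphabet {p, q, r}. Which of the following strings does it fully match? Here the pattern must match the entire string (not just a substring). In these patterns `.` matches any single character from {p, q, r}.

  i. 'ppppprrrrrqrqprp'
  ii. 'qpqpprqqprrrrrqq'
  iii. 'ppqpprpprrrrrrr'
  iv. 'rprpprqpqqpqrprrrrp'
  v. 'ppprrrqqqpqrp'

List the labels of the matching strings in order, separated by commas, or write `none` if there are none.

i → match
ii → no match
iii → match
iv → no match
v → no match

i, iii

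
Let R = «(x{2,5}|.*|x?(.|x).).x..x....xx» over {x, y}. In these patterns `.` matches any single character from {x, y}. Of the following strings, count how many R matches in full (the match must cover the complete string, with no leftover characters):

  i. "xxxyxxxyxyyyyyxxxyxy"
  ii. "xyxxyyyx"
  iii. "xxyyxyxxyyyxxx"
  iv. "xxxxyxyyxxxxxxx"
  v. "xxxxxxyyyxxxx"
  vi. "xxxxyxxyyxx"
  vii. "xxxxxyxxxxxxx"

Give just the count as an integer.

i → no match — must end with "xx"
ii → no match — must end with "xx"
iii → match
iv → match
v → no match
vi → no match
vii → match
Total matched: 3

3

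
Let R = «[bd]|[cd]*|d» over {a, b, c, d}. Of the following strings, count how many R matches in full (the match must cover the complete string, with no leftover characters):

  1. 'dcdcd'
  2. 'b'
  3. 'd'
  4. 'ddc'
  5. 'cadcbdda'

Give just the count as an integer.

4

1 → match
2 → match
3 → match
4 → match
5 → no match
Total matched: 4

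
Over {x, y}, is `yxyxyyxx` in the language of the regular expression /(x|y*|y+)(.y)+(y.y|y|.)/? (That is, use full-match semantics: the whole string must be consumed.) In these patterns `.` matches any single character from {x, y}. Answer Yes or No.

No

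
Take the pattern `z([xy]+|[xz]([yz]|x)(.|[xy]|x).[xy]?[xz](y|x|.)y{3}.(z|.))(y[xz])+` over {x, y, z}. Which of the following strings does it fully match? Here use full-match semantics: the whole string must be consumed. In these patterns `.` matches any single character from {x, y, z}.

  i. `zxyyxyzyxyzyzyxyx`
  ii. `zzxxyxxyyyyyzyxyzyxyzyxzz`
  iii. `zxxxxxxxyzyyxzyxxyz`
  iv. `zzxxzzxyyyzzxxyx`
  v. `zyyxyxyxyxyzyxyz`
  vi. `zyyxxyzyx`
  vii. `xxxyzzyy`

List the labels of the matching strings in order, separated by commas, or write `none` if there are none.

i, v, vi

i → match
ii → no match
iii → no match
iv → no match
v → match
vi. `zyyxxyzyx` → match
vii. `xxxyzzyy` → no match — must start with `z`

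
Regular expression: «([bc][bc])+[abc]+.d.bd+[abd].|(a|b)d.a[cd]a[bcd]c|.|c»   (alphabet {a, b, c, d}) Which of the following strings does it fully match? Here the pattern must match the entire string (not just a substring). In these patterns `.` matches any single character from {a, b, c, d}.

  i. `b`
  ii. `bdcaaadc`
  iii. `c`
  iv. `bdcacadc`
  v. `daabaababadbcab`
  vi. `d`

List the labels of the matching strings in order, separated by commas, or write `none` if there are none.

i → match
ii → no match
iii → match
iv → match
v → no match
vi → match

i, iii, iv, vi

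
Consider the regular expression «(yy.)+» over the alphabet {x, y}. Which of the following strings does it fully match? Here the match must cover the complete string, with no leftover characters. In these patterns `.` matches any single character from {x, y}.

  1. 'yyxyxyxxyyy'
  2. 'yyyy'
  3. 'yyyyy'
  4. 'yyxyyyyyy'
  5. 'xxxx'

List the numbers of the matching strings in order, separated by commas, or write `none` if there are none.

1 → no match
2 → no match
3 → no match
4 → match
5 → no match — must start with 'yy'

4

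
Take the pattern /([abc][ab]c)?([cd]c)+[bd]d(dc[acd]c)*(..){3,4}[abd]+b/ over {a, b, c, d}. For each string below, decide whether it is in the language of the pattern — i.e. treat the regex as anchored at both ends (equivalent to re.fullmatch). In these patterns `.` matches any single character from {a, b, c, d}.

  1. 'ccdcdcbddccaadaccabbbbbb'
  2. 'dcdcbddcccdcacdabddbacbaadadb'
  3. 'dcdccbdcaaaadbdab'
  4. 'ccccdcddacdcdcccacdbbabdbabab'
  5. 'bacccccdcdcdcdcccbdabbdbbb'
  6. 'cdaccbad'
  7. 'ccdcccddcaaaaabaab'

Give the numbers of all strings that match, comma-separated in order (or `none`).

2, 7

1 → no match
2 → match
3 → no match
4 → no match
5 → no match
6 → no match — must end with 'b'
7 → match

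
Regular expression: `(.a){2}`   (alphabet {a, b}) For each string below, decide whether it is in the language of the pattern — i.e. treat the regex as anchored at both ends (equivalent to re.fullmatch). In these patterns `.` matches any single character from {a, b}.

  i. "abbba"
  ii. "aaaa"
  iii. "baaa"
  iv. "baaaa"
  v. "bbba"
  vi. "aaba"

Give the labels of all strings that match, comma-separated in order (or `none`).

ii, iii, vi

i. "abbba" → no match
ii. "aaaa" → match
iii. "baaa" → match
iv. "baaaa" → no match
v. "bbba" → no match
vi. "aaba" → match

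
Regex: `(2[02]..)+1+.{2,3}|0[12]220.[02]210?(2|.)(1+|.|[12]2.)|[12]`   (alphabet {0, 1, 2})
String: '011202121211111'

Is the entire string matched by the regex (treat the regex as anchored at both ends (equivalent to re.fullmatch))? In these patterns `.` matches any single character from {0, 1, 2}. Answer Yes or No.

No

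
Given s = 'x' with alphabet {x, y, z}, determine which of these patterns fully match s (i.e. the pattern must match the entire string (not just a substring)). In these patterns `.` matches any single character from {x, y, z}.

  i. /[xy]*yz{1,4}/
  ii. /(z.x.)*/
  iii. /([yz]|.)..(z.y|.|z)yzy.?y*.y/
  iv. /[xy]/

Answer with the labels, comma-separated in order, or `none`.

i → no match — must end with 'z'
ii → no match
iii → no match — must end with 'y'
iv → match

iv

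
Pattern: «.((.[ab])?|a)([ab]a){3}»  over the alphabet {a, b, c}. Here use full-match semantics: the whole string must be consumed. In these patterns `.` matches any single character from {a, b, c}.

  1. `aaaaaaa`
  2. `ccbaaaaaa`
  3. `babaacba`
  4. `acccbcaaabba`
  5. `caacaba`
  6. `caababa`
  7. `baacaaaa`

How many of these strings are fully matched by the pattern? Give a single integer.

3

1. `aaaaaaa` → match
2. `ccbaaaaaa` → match
3. `babaacba` → no match
4. `acccbcaaabba` → no match
5. `caacaba` → no match
6. `caababa` → match
7. `baacaaaa` → no match
Total matched: 3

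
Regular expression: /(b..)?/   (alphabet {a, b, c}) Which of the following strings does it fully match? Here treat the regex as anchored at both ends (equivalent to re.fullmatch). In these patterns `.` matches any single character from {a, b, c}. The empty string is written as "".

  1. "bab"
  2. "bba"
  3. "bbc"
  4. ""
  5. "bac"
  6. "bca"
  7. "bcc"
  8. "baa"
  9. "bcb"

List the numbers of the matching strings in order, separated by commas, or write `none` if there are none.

1, 2, 3, 4, 5, 6, 7, 8, 9

1 → match
2 → match
3 → match
4 → match
5 → match
6 → match
7 → match
8 → match
9 → match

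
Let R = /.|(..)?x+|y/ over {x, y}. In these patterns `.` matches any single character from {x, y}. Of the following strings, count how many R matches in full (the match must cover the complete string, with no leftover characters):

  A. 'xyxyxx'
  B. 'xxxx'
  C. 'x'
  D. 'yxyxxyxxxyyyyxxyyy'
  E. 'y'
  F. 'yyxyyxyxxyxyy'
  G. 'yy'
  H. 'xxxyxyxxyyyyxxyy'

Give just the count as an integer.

A → no match
B → match
C → match
D → no match
E → match
F → no match
G → no match
H → no match
Total matched: 3

3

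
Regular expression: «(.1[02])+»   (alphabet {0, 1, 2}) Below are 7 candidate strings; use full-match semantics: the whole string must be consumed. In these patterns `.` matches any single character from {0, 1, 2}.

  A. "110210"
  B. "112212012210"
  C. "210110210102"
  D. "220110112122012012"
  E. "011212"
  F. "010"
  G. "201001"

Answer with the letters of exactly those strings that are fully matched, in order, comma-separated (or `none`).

A → match
B → match
C → no match
D → no match
E → no match
F → match
G → no match

A, B, F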